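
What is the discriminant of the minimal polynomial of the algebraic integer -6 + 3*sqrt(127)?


The element -6 + 3*sqrt(127) has minimal polynomial:
x^2 + 12*x - 1107
Discriminant = (12)^2 - 4*(-1107)
= 144 + 4428
= 4572

4572


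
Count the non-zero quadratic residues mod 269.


For prime p, the number of non-zero quadratic residues is (p-1)/2.
= (269-1)/2
= 134

134


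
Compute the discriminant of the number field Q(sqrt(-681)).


For K = Q(sqrt(d)) with d squarefree: disc(K) = d if d = 1 mod 4, and disc(K) = 4d if d = 2 or 3 mod 4.
Here d = -681, and d mod 4 = 3.
d = 3 mod 4, not 1 (O_K = Z[sqrt(d)]), so disc(K) = 4d = 4 * (-681) = -2724

-2724


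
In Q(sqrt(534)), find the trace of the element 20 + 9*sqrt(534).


Tr(a + b*sqrt(d)) = (a + b*sqrt(d)) + (a - b*sqrt(d)) = 2a
= 2 * (20)
= 40

40


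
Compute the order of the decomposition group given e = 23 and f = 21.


|D_P| = e * f
= 23 * 21
= 483

483


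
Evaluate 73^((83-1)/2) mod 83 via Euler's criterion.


p = 83 is prime and the exponent is (p-1)/2 = 41, so by Euler's criterion 73^41 = (73/83) = +1 or -1 mod 83.
Compute by square-and-multiply:
  41 = 32 + 8 + 1 (binary 101001)
  Repeated squaring mod 83: 73^1 = 73, 73^2 = 17, 73^4 = 40, 73^8 = 23, 73^16 = 31, 73^32 = 48
  73^41 = 73^32 * 73^8 * 73^1 = 48 * 23 * 73 mod 83
    48 * 23 = 1104 = 25 mod 83
    25 * 73 = 1825 = 82 mod 83
  73^41 = 82 mod 83
Result 82 = p - 1 = -1 mod 83: 73 is a quadratic non-residue mod 83. As a residue in [0, p-1] the value is 82.
73^41 mod 83 = 82

82


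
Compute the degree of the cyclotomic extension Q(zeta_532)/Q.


The degree equals Euler's totient phi(532).
532 = 2^2 * 7 * 19
phi(532) = 216

216


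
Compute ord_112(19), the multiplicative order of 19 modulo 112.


We want ord_112(19), the smallest k >= 1 with 19^k = 1 mod 112.
n = 112 = 2^4 * 7, phi(112) = 48; the order divides phi(n).
Divisors of 48: 1, 2, 3, 4, 6, 8, 12, 16, 24, 48
Repeated squaring mod 112: 19^1 = 19, 19^2 = 25, 19^4 = 65, 19^8 = 81, 19^16 = 65, 19^32 = 81
Test divisors in increasing order:
  k=1: 19^1 = 19 mod 112
  k=2: 19^2 = 25 mod 112
  k=3: 19^3 = 25 * 19 = 27 mod 112
  k=4: 19^4 = 65 mod 112
  k=6: 19^6 = 65 * 25 = 57 mod 112
  k=8: 19^8 = 81 mod 112
  k=12: 19^12 = 81 * 65 = 1 mod 112  <- first divisor giving 1
Order = 12

12


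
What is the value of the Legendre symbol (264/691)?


p = 691 is prime, so compute (264/691) with the reciprocity algorithm (Jacobi-symbol steps: pull out 2s via (2/n), flip via reciprocity, reduce):
  pull out 2: (2/691) = -1  (since 691 mod 8 = 3)
  pull out 2: (2/691) = -1  (since 691 mod 8 = 3)
  pull out 2: (2/691) = -1  (since 691 mod 8 = 3)
  reciprocity: (33/691) -> +(691/33)
  reduce: (31/33)
  reciprocity: (31/33) -> +(33/31)
  reduce: (2/31)
  pull out 2: (2/31) = +1  (since 31 mod 8 = 7)
  (1/31) = 1
Product of signs = -1
(264/691) = -1

-1


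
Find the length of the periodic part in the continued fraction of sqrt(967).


Run the CF algorithm for sqrt(967).
a_0 = floor(sqrt(967)) = 31; set m_0=0, q_0=1.
Recurrence: m' = q*a - m,  q' = (d - m'^2)/q,  a' = floor((a_0 + m')/q').
  step 1: m=31, q=6, a=10
  step 2: m=29, q=21, a=2
  step 3: m=13, q=38, a=1
  step 4: m=25, q=9, a=6
  step 5: m=29, q=14, a=4
  step 6: m=27, q=17, a=3
  step 7: m=24, q=23, a=2
  step 8: m=22, q=21, a=2
  step 9: m=20, q=27, a=1
  step 10: m=7, q=34, a=1
  step 11: m=27, q=7, a=8
  step 12: m=29, q=18, a=3
  step 13: m=25, q=19, a=2
  step 14: m=13, q=42, a=1
  step 15: m=29, q=3, a=20
  step 16: m=31, q=2, a=31
  step 17: m=31, q=3, a=20
  step 18: m=29, q=42, a=1
  step 19: m=13, q=19, a=2
  step 20: m=25, q=18, a=3
  step 21: m=29, q=7, a=8
  step 22: m=27, q=34, a=1
  step 23: m=7, q=27, a=1
  step 24: m=20, q=21, a=2
  step 25: m=22, q=23, a=2
  step 26: m=24, q=17, a=3
  step 27: m=27, q=14, a=4
  step 28: m=29, q=9, a=6
  step 29: m=25, q=38, a=1
  step 30: m=13, q=21, a=2
  step 31: m=29, q=6, a=10
  step 32: m=31, q=1, a=62
a_32 = 2*a_0 = 62, so the period closes here.
sqrt(967) = [31; 10, 2, 1, 6, 4, 3, 2, 2, 1, 1, 8, 3, 2, 1, 20, 31, 20, 1, 2, 3, 8, 1, 1, 2, 2, 3, 4, 6, 1, 2, 10, 62]
Period length = 32

32


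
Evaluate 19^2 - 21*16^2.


x^2 - d*y^2
= 19^2 - 21*16^2
= 361 - 5376
= -5015

-5015


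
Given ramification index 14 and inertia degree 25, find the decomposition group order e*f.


|D_P| = e * f
= 14 * 25
= 350

350


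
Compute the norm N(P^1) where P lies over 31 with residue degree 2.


N(P^a) = p^(a*f)
= 31^(1*2)
= 31^2
= 961

961


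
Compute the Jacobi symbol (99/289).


Compute (99/289) via quadratic reciprocity:
  reciprocity: (99/289) -> +(289/99)
  reduce: (91/99)
  reciprocity: (91/99) -> -(99/91)
  reduce: (8/91)
  pull out 2: (2/91) = -1  (since 91 mod 8 = 3)
  pull out 2: (2/91) = -1  (since 91 mod 8 = 3)
  pull out 2: (2/91) = -1  (since 91 mod 8 = 3)
  (1/91) = 1
Product of signs = 1

1


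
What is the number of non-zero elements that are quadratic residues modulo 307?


For prime p, the number of non-zero quadratic residues is (p-1)/2.
= (307-1)/2
= 153

153


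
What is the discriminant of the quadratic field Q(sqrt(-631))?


For K = Q(sqrt(d)) with d squarefree: disc(K) = d if d = 1 mod 4, and disc(K) = 4d if d = 2 or 3 mod 4.
Here d = -631, and d mod 4 = 1.
d = 1 mod 4 (O_K = Z[(1+sqrt(d))/2]), so disc(K) = d = -631

-631


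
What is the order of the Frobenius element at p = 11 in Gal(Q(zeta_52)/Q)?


The Frobenius at p in Gal(Q(zeta_n)/Q) = (Z/nZ)* is the class of p, so its order is ord_52(11), the smallest k >= 1 with 11^k = 1 mod 52.
n = 52 = 2^2 * 13, phi(52) = 24; the order divides phi(n).
Divisors of 24: 1, 2, 3, 4, 6, 8, 12, 24
Repeated squaring mod 52: 11^1 = 11, 11^2 = 17, 11^4 = 29, 11^8 = 9, 11^16 = 29
Test divisors in increasing order:
  k=1: 11^1 = 11 mod 52
  k=2: 11^2 = 17 mod 52
  k=3: 11^3 = 17 * 11 = 31 mod 52
  k=4: 11^4 = 29 mod 52
  k=6: 11^6 = 29 * 17 = 25 mod 52
  k=8: 11^8 = 9 mod 52
  k=12: 11^12 = 9 * 29 = 1 mod 52  <- first divisor giving 1
Order = 12

12


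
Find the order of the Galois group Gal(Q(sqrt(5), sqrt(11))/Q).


The 2 square roots of distinct primes are multiplicatively independent over Q,
so [K:Q] = 2^2 and Gal(K/Q) is isomorphic to (Z/2Z)^2.
|Gal| = 2^2 = 4

4


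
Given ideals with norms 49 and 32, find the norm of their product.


N(IJ) = N(I) * N(J)
= 49 * 32
= 1568

1568


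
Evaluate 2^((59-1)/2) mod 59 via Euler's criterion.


p = 59 is prime and the exponent is (p-1)/2 = 29, so by Euler's criterion 2^29 = (2/59) = +1 or -1 mod 59.
Compute by square-and-multiply:
  29 = 16 + 8 + 4 + 1 (binary 11101)
  Repeated squaring mod 59: 2^1 = 2, 2^2 = 4, 2^4 = 16, 2^8 = 20, 2^16 = 46
  2^29 = 2^16 * 2^8 * 2^4 * 2^1 = 46 * 20 * 16 * 2 mod 59
    46 * 20 = 920 = 35 mod 59
    35 * 16 = 560 = 29 mod 59
    29 * 2 = 58 = 58 mod 59
  2^29 = 58 mod 59
Result 58 = p - 1 = -1 mod 59: 2 is a quadratic non-residue mod 59. As a residue in [0, p-1] the value is 58.
2^29 mod 59 = 58

58


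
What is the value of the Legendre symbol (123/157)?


p = 157 is prime, so compute (123/157) with the reciprocity algorithm (Jacobi-symbol steps: pull out 2s via (2/n), flip via reciprocity, reduce):
  reciprocity: (123/157) -> +(157/123)
  reduce: (34/123)
  pull out 2: (2/123) = -1  (since 123 mod 8 = 3)
  reciprocity: (17/123) -> +(123/17)
  reduce: (4/17)
  pull out 2: (2/17) = +1  (since 17 mod 8 = 1)
  pull out 2: (2/17) = +1  (since 17 mod 8 = 1)
  (1/17) = 1
Product of signs = -1
(123/157) = -1

-1


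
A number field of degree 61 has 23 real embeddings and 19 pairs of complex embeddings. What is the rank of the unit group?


By Dirichlet's unit theorem:
rank = r1 + r2 - 1
= 23 + 19 - 1
= 41

41


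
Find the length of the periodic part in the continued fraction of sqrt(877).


Run the CF algorithm for sqrt(877).
a_0 = floor(sqrt(877)) = 29; set m_0=0, q_0=1.
Recurrence: m' = q*a - m,  q' = (d - m'^2)/q,  a' = floor((a_0 + m')/q').
  step 1: m=29, q=36, a=1
  step 2: m=7, q=23, a=1
  step 3: m=16, q=27, a=1
  step 4: m=11, q=28, a=1
  step 5: m=17, q=21, a=2
  step 6: m=25, q=12, a=4
  step 7: m=23, q=29, a=1
  step 8: m=6, q=29, a=1
  step 9: m=23, q=12, a=4
  step 10: m=25, q=21, a=2
  step 11: m=17, q=28, a=1
  step 12: m=11, q=27, a=1
  step 13: m=16, q=23, a=1
  step 14: m=7, q=36, a=1
  step 15: m=29, q=1, a=58
a_15 = 2*a_0 = 58, so the period closes here.
sqrt(877) = [29; 1, 1, 1, 1, 2, 4, 1, 1, 4, 2, 1, 1, 1, 1, 58]
Period length = 15

15


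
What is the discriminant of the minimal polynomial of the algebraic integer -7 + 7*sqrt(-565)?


The element -7 + 7*sqrt(-565) has minimal polynomial:
x^2 + 14*x + 27734
Discriminant = (14)^2 - 4*(27734)
= 196 - 110936
= -110740

-110740


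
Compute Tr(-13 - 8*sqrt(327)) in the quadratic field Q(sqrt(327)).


Tr(a + b*sqrt(d)) = (a + b*sqrt(d)) + (a - b*sqrt(d)) = 2a
= 2 * (-13)
= -26

-26


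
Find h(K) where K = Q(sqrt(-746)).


K = Q(sqrt(-746)). d mod 4 = 2, so D = disc(K) = 4d = -2984
h(K) equals the number of primitive reduced positive-definite forms (a, b, c) = a*x^2 + b*x*y + c*y^2 with b^2 - 4ac = D,
where reduced means |b| <= a <= c, with b >= 0 whenever |b| = a or a = c, and primitive means gcd(a, b, c) = 1.
Reduced forces 3a^2 <= |D| = 2984, so 1 <= a <= 31; b must have the parity of D, and c = (b^2 - D)/(4a) must be an integer >= a.
Enumerate a = 1..31, b in [-a, a]:
  a=1: (1, 0, 746)  [1]
  a=2: (2, 0, 373)  [1]
  a=3: (3, -2, 249), (3, 2, 249)  [2]
  a=4: none
  a=5: (5, -4, 150), (5, 4, 150)  [2]
  a=6: (6, -4, 125), (6, 4, 125)  [2]
  a=7..8: none
  a=9: (9, -2, 83), (9, 2, 83)  [2]
  a=10: (10, -4, 75), (10, 4, 75)  [2]
  a=11..14: none
  a=15: (15, -14, 53), (15, -4, 50), (15, 4, 50), (15, 14, 53)  [4]
  a=16: none
  a=17: (17, -12, 46), (17, 12, 46)  [2]
  a=18: (18, -16, 45), (18, 16, 45)  [2]
  a=19..22: none
  a=23: (23, -12, 34), (23, 12, 34)  [2]
  a=24: none
  a=25: (25, -4, 30), (25, 4, 30)  [2]
  a=26: none
  a=27: (27, -16, 30), (27, 16, 30)  [2]
  a=28..31: none
Total reduced forms: 1 + 1 + 2 + 2 + 2 + 2 + 2 + 4 + 2 + 2 + 2 + 2 + 2 = 26
h = 26

26


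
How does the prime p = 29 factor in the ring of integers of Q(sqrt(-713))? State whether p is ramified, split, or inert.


K = Q(sqrt(-713)). Since d mod 4 = 3, disc(K) = -2852.
Check p | disc: -2852 mod 29 = 19.
p does not divide disc. Compute Legendre symbol (d/p):
12^((29-1)/2) mod 29 = -1
(d/p) = -1, so p is inert: (p) stays prime with e=1, f=2, g=1.
Therefore p is inert.

inert


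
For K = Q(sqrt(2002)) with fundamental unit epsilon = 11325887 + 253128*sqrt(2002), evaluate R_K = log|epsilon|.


epsilon = 11325887 + 253128*sqrt(2002)
= 2.2652e+07
R = ln(2.2652e+07)
= 16.9357

16.9357


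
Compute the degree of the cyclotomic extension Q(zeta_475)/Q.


The degree equals Euler's totient phi(475).
475 = 5^2 * 19
phi(475) = 360

360


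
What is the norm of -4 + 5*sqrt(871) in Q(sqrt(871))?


N(a + b*sqrt(d)) = a^2 - d*b^2
= (-4)^2 - (871)*(5)^2
= 16 - 21775
= -21759

-21759


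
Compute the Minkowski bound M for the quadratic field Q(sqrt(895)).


d = 895, d mod 4 = 3, so disc(K) = 4d = 3580; |disc(K)| = 3580
Real quadratic field, so n = 2, s = r2 = 0, r1 = 2
M = (n!/n^n) * (4/pi)^s * sqrt(|disc(K)|) = (2!/2^2) * (4/pi)^0 * sqrt(3580)
= 0.5 * 1.000000 * 59.833101
= 29.9166

29.9166


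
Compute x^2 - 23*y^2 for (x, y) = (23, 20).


x^2 - d*y^2
= 23^2 - 23*20^2
= 529 - 9200
= -8671

-8671


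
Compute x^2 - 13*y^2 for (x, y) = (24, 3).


x^2 - d*y^2
= 24^2 - 13*3^2
= 576 - 117
= 459

459


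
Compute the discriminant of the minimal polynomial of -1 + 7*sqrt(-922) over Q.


The element -1 + 7*sqrt(-922) has minimal polynomial:
x^2 + 2*x + 45179
Discriminant = (2)^2 - 4*(45179)
= 4 - 180716
= -180712

-180712


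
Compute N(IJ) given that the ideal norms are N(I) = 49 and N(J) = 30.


N(IJ) = N(I) * N(J)
= 49 * 30
= 1470

1470


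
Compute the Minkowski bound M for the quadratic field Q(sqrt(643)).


d = 643, d mod 4 = 3, so disc(K) = 4d = 2572; |disc(K)| = 2572
Real quadratic field, so n = 2, s = r2 = 0, r1 = 2
M = (n!/n^n) * (4/pi)^s * sqrt(|disc(K)|) = (2!/2^2) * (4/pi)^0 * sqrt(2572)
= 0.5 * 1.000000 * 50.714889
= 25.3574

25.3574


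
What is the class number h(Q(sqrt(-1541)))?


K = Q(sqrt(-1541)). d mod 4 = 3, so D = disc(K) = 4d = -6164
h(K) equals the number of primitive reduced positive-definite forms (a, b, c) = a*x^2 + b*x*y + c*y^2 with b^2 - 4ac = D,
where reduced means |b| <= a <= c, with b >= 0 whenever |b| = a or a = c, and primitive means gcd(a, b, c) = 1.
Reduced forces 3a^2 <= |D| = 6164, so 1 <= a <= 45; b must have the parity of D, and c = (b^2 - D)/(4a) must be an integer >= a.
Enumerate a = 1..45, b in [-a, a]:
  a=1: (1, 0, 1541)  [1]
  a=2: (2, 2, 771)  [1]
  a=3: (3, -2, 514), (3, 2, 514)  [2]
  a=4: none
  a=5: (5, -4, 309), (5, 4, 309)  [2]
  a=6: (6, -2, 257), (6, 2, 257)  [2]
  a=7..8: none
  a=9: (9, -8, 173), (9, 8, 173)  [2]
  a=10: (10, -6, 155), (10, 6, 155)  [2]
  a=11..14: none
  a=15: (15, -14, 106), (15, -4, 103), (15, 4, 103), (15, 14, 106)  [4]
  a=16..17: none
  a=18: (18, -10, 87), (18, 10, 87)  [2]
  a=19: (19, -12, 83), (19, 12, 83)  [2]
  a=20..22: none
  a=23: (23, 0, 67)  [1]
  a=24: none
  a=25: (25, -6, 62), (25, 6, 62)  [2]
  a=26: none
  a=27: (27, -10, 58), (27, 10, 58)  [2]
  a=28: none
  a=29: (29, -10, 54), (29, 10, 54)  [2]
  a=30: (30, -26, 57), (30, -14, 53), (30, 14, 53), (30, 26, 57)  [4]
  a=31: (31, -6, 50), (31, 6, 50)  [2]
  a=32..37: none
  a=38: (38, -26, 45), (38, 26, 45)  [2]
  a=39..44: none
  a=45: (45, 44, 45)  [1]
Total reduced forms: 1 + 1 + 2 + 2 + 2 + 2 + 2 + 4 + 2 + 2 + 1 + 2 + 2 + 2 + 4 + 2 + 2 + 1 = 36
h = 36

36


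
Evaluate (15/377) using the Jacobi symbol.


Compute (15/377) via quadratic reciprocity:
  reciprocity: (15/377) -> +(377/15)
  reduce: (2/15)
  pull out 2: (2/15) = +1  (since 15 mod 8 = 7)
  (1/15) = 1
Product of signs = 1

1


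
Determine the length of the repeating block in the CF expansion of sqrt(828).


Run the CF algorithm for sqrt(828).
a_0 = floor(sqrt(828)) = 28; set m_0=0, q_0=1.
Recurrence: m' = q*a - m,  q' = (d - m'^2)/q,  a' = floor((a_0 + m')/q').
  step 1: m=28, q=44, a=1
  step 2: m=16, q=13, a=3
  step 3: m=23, q=23, a=2
  step 4: m=23, q=13, a=3
  step 5: m=16, q=44, a=1
  step 6: m=28, q=1, a=56
a_6 = 2*a_0 = 56, so the period closes here.
sqrt(828) = [28; 1, 3, 2, 3, 1, 56]
Period length = 6

6


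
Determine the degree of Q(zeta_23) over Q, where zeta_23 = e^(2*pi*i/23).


The degree equals Euler's totient phi(23).
23 = 23
phi(23) = 22

22


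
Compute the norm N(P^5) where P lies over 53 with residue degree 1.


N(P^a) = p^(a*f)
= 53^(5*1)
= 53^5
= 418195493

418195493


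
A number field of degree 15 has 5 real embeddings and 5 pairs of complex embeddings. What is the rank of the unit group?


By Dirichlet's unit theorem:
rank = r1 + r2 - 1
= 5 + 5 - 1
= 9

9


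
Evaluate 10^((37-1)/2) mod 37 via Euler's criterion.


p = 37 is prime and the exponent is (p-1)/2 = 18, so by Euler's criterion 10^18 = (10/37) = +1 or -1 mod 37.
Compute by square-and-multiply:
  18 = 16 + 2 (binary 10010)
  Repeated squaring mod 37: 10^1 = 10, 10^2 = 26, 10^4 = 10, 10^8 = 26, 10^16 = 10
  10^18 = 10^16 * 10^2 = 10 * 26 mod 37
    10 * 26 = 260 = 1 mod 37
  10^18 = 1 mod 37
Result 1: 10 is a quadratic residue mod 37.
10^18 mod 37 = 1

1


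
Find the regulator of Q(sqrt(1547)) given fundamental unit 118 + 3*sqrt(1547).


epsilon = 118 + 3*sqrt(1547)
= 235.9958
R = ln(235.9958)
= 5.4638

5.4638


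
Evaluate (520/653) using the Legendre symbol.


p = 653 is prime, so compute (520/653) with the reciprocity algorithm (Jacobi-symbol steps: pull out 2s via (2/n), flip via reciprocity, reduce):
  pull out 2: (2/653) = -1  (since 653 mod 8 = 5)
  pull out 2: (2/653) = -1  (since 653 mod 8 = 5)
  pull out 2: (2/653) = -1  (since 653 mod 8 = 5)
  reciprocity: (65/653) -> +(653/65)
  reduce: (3/65)
  reciprocity: (3/65) -> +(65/3)
  reduce: (2/3)
  pull out 2: (2/3) = -1  (since 3 mod 8 = 3)
  (1/3) = 1
Product of signs = 1
(520/653) = 1

1


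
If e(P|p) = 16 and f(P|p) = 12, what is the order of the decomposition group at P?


|D_P| = e * f
= 16 * 12
= 192

192


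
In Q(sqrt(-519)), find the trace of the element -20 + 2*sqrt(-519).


Tr(a + b*sqrt(d)) = (a + b*sqrt(d)) + (a - b*sqrt(d)) = 2a
= 2 * (-20)
= -40

-40


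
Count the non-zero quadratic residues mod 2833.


For prime p, the number of non-zero quadratic residues is (p-1)/2.
= (2833-1)/2
= 1416

1416


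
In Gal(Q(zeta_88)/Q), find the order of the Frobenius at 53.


The Frobenius at p in Gal(Q(zeta_n)/Q) = (Z/nZ)* is the class of p, so its order is ord_88(53), the smallest k >= 1 with 53^k = 1 mod 88.
n = 88 = 2^3 * 11, phi(88) = 40; the order divides phi(n).
Divisors of 40: 1, 2, 4, 5, 8, 10, 20, 40
Repeated squaring mod 88: 53^1 = 53, 53^2 = 81, 53^4 = 49, 53^8 = 25, 53^16 = 9, 53^32 = 81
Test divisors in increasing order:
  k=1: 53^1 = 53 mod 88
  k=2: 53^2 = 81 mod 88
  k=4: 53^4 = 49 mod 88
  k=5: 53^5 = 49 * 53 = 45 mod 88
  k=8: 53^8 = 25 mod 88
  k=10: 53^10 = 25 * 81 = 1 mod 88  <- first divisor giving 1
Order = 10

10


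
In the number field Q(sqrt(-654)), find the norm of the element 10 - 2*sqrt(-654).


N(a + b*sqrt(d)) = a^2 - d*b^2
= (10)^2 - (-654)*(-2)^2
= 100 + 2616
= 2716

2716


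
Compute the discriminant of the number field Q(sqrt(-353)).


For K = Q(sqrt(d)) with d squarefree: disc(K) = d if d = 1 mod 4, and disc(K) = 4d if d = 2 or 3 mod 4.
Here d = -353, and d mod 4 = 3.
d = 3 mod 4, not 1 (O_K = Z[sqrt(d)]), so disc(K) = 4d = 4 * (-353) = -1412

-1412


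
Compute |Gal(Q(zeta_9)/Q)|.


|Gal(Q(zeta_9)/Q)| = phi(9)
= 6

6


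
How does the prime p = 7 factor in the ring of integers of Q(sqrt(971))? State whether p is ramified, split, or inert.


K = Q(sqrt(971)). Since d mod 4 = 3, disc(K) = 3884.
Check p | disc: 3884 mod 7 = 6.
p does not divide disc. Compute Legendre symbol (d/p):
5^((7-1)/2) mod 7 = -1
(d/p) = -1, so p is inert: (p) stays prime with e=1, f=2, g=1.
Therefore p is inert.

inert


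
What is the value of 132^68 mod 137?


p = 137 is prime and the exponent is (p-1)/2 = 68, so by Euler's criterion 132^68 = (132/137) = +1 or -1 mod 137.
Compute by square-and-multiply:
  68 = 64 + 4 (binary 1000100)
  Repeated squaring mod 137: 132^1 = 132, 132^2 = 25, 132^4 = 77, 132^8 = 38, 132^16 = 74, 132^32 = 133, 132^64 = 16
  132^68 = 132^64 * 132^4 = 16 * 77 mod 137
    16 * 77 = 1232 = 136 mod 137
  132^68 = 136 mod 137
Result 136 = p - 1 = -1 mod 137: 132 is a quadratic non-residue mod 137. As a residue in [0, p-1] the value is 136.
132^68 mod 137 = 136

136


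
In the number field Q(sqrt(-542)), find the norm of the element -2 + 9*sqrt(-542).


N(a + b*sqrt(d)) = a^2 - d*b^2
= (-2)^2 - (-542)*(9)^2
= 4 + 43902
= 43906

43906


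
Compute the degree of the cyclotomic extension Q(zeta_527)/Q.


The degree equals Euler's totient phi(527).
527 = 17 * 31
phi(527) = 480

480


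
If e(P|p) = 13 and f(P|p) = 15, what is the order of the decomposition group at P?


|D_P| = e * f
= 13 * 15
= 195

195


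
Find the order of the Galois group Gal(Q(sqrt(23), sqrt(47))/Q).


The 2 square roots of distinct primes are multiplicatively independent over Q,
so [K:Q] = 2^2 and Gal(K/Q) is isomorphic to (Z/2Z)^2.
|Gal| = 2^2 = 4

4


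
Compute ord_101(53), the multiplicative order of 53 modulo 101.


We want ord_101(53), the smallest k >= 1 with 53^k = 1 mod 101.
n = 101 = 101, phi(101) = 100; the order divides phi(n).
Divisors of 100: 1, 2, 4, 5, 10, 20, 25, 50, 100
Repeated squaring mod 101: 53^1 = 53, 53^2 = 82, 53^4 = 58, 53^8 = 31, 53^16 = 52, 53^32 = 78, 53^64 = 24
Test divisors in increasing order:
  k=1: 53^1 = 53 mod 101
  k=2: 53^2 = 82 mod 101
  k=4: 53^4 = 58 mod 101
  k=5: 53^5 = 58 * 53 = 44 mod 101
  k=10: 53^10 = 31 * 82 = 17 mod 101
  k=20: 53^20 = 52 * 58 = 87 mod 101
  k=25: 53^25 = 52 * 31 * 53 = 91 mod 101
  k=50: 53^50 = 78 * 52 * 82 = 100 mod 101
  k=100: 53^100 = 24 * 78 * 58 = 1 mod 101  <- first divisor giving 1
Order = 100

100


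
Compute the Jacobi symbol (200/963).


Compute (200/963) via quadratic reciprocity:
  pull out 2: (2/963) = -1  (since 963 mod 8 = 3)
  pull out 2: (2/963) = -1  (since 963 mod 8 = 3)
  pull out 2: (2/963) = -1  (since 963 mod 8 = 3)
  reciprocity: (25/963) -> +(963/25)
  reduce: (13/25)
  reciprocity: (13/25) -> +(25/13)
  reduce: (12/13)
  pull out 2: (2/13) = -1  (since 13 mod 8 = 5)
  pull out 2: (2/13) = -1  (since 13 mod 8 = 5)
  reciprocity: (3/13) -> +(13/3)
  reduce: (1/3)
  (1/3) = 1
Product of signs = -1

-1


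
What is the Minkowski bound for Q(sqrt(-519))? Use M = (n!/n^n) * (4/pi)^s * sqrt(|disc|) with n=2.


d = -519, d mod 4 = 1, so disc(K) = d = -519; |disc(K)| = 519
Imaginary quadratic field, so n = 2, s = r2 = 1, r1 = 0
M = (n!/n^n) * (4/pi)^s * sqrt(|disc(K)|) = (2!/2^2) * (4/pi)^1 * sqrt(519)
= 0.5 * 1.273240 * 22.781571
= 14.5032

14.5032


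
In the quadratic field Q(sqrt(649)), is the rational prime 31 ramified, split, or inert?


K = Q(sqrt(649)). Since d mod 4 = 1, disc(K) = 649.
Check p | disc: 649 mod 31 = 29.
p does not divide disc. Compute Legendre symbol (d/p):
29^((31-1)/2) mod 31 = -1
(d/p) = -1, so p is inert: (p) stays prime with e=1, f=2, g=1.
Therefore p is inert.

inert


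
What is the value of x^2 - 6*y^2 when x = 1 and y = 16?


x^2 - d*y^2
= 1^2 - 6*16^2
= 1 - 1536
= -1535

-1535


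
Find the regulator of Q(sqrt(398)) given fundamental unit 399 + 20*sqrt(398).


epsilon = 399 + 20*sqrt(398)
= 797.9987
R = ln(797.9987)
= 6.6821

6.6821


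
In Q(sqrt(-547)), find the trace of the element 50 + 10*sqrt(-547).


Tr(a + b*sqrt(d)) = (a + b*sqrt(d)) + (a - b*sqrt(d)) = 2a
= 2 * (50)
= 100

100


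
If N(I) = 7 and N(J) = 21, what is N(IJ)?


N(IJ) = N(I) * N(J)
= 7 * 21
= 147

147


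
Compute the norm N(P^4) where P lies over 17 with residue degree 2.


N(P^a) = p^(a*f)
= 17^(4*2)
= 17^8
= 6975757441

6975757441


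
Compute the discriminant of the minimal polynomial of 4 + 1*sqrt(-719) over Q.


The element 4 + 1*sqrt(-719) has minimal polynomial:
x^2 - 8*x + 735
Discriminant = (-8)^2 - 4*(735)
= 64 - 2940
= -2876

-2876


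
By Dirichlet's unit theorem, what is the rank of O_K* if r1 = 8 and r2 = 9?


By Dirichlet's unit theorem:
rank = r1 + r2 - 1
= 8 + 9 - 1
= 16

16


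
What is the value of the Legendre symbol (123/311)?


p = 311 is prime, so compute (123/311) with the reciprocity algorithm (Jacobi-symbol steps: pull out 2s via (2/n), flip via reciprocity, reduce):
  reciprocity: (123/311) -> -(311/123)
  reduce: (65/123)
  reciprocity: (65/123) -> +(123/65)
  reduce: (58/65)
  pull out 2: (2/65) = +1  (since 65 mod 8 = 1)
  reciprocity: (29/65) -> +(65/29)
  reduce: (7/29)
  reciprocity: (7/29) -> +(29/7)
  reduce: (1/7)
  (1/7) = 1
Product of signs = -1
(123/311) = -1

-1


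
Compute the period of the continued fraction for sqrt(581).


Run the CF algorithm for sqrt(581).
a_0 = floor(sqrt(581)) = 24; set m_0=0, q_0=1.
Recurrence: m' = q*a - m,  q' = (d - m'^2)/q,  a' = floor((a_0 + m')/q').
  step 1: m=24, q=5, a=9
  step 2: m=21, q=28, a=1
  step 3: m=7, q=19, a=1
  step 4: m=12, q=23, a=1
  step 5: m=11, q=20, a=1
  step 6: m=9, q=25, a=1
  step 7: m=16, q=13, a=3
  step 8: m=23, q=4, a=11
  step 9: m=21, q=35, a=1
  step 10: m=14, q=11, a=3
  step 11: m=19, q=20, a=2
  step 12: m=21, q=7, a=6
  step 13: m=21, q=20, a=2
  step 14: m=19, q=11, a=3
  step 15: m=14, q=35, a=1
  step 16: m=21, q=4, a=11
  step 17: m=23, q=13, a=3
  step 18: m=16, q=25, a=1
  step 19: m=9, q=20, a=1
  step 20: m=11, q=23, a=1
  step 21: m=12, q=19, a=1
  step 22: m=7, q=28, a=1
  step 23: m=21, q=5, a=9
  step 24: m=24, q=1, a=48
a_24 = 2*a_0 = 48, so the period closes here.
sqrt(581) = [24; 9, 1, 1, 1, 1, 1, 3, 11, 1, 3, 2, 6, 2, 3, 1, 11, 3, 1, 1, 1, 1, 1, 9, 48]
Period length = 24

24


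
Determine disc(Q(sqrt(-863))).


For K = Q(sqrt(d)) with d squarefree: disc(K) = d if d = 1 mod 4, and disc(K) = 4d if d = 2 or 3 mod 4.
Here d = -863, and d mod 4 = 1.
d = 1 mod 4 (O_K = Z[(1+sqrt(d))/2]), so disc(K) = d = -863

-863


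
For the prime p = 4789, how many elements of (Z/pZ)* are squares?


For prime p, the number of non-zero quadratic residues is (p-1)/2.
= (4789-1)/2
= 2394

2394


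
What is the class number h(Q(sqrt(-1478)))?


K = Q(sqrt(-1478)). d mod 4 = 2, so D = disc(K) = 4d = -5912
h(K) equals the number of primitive reduced positive-definite forms (a, b, c) = a*x^2 + b*x*y + c*y^2 with b^2 - 4ac = D,
where reduced means |b| <= a <= c, with b >= 0 whenever |b| = a or a = c, and primitive means gcd(a, b, c) = 1.
Reduced forces 3a^2 <= |D| = 5912, so 1 <= a <= 44; b must have the parity of D, and c = (b^2 - D)/(4a) must be an integer >= a.
Enumerate a = 1..44, b in [-a, a]:
  a=1: (1, 0, 1478)  [1]
  a=2: (2, 0, 739)  [1]
  a=3: (3, -2, 493), (3, 2, 493)  [2]
  a=4..5: none
  a=6: (6, -4, 247), (6, 4, 247)  [2]
  a=7..8: none
  a=9: (9, -8, 166), (9, 8, 166)  [2]
  a=10..12: none
  a=13: (13, -4, 114), (13, 4, 114)  [2]
  a=14..16: none
  a=17: (17, -2, 87), (17, 2, 87)  [2]
  a=18: (18, -8, 83), (18, 8, 83)  [2]
  a=19: (19, -4, 78), (19, 4, 78)  [2]
  a=20..25: none
  a=26: (26, -4, 57), (26, 4, 57)  [2]
  a=27: (27, -26, 61), (27, 26, 61)  [2]
  a=28: none
  a=29: (29, -2, 51), (29, 2, 51)  [2]
  a=30: none
  a=31: (31, -28, 54), (31, 28, 54)  [2]
  a=32..33: none
  a=34: (34, -32, 51), (34, 32, 51)  [2]
  a=35..37: none
  a=38: (38, -4, 39), (38, 4, 39)  [2]
  a=39: (39, -22, 41), (39, 22, 41)  [2]
  a=40..44: none
Total reduced forms: 1 + 1 + 2 + 2 + 2 + 2 + 2 + 2 + 2 + 2 + 2 + 2 + 2 + 2 + 2 + 2 = 30
h = 30

30


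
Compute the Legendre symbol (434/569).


p = 569 is prime, so compute (434/569) with the reciprocity algorithm (Jacobi-symbol steps: pull out 2s via (2/n), flip via reciprocity, reduce):
  pull out 2: (2/569) = +1  (since 569 mod 8 = 1)
  reciprocity: (217/569) -> +(569/217)
  reduce: (135/217)
  reciprocity: (135/217) -> +(217/135)
  reduce: (82/135)
  pull out 2: (2/135) = +1  (since 135 mod 8 = 7)
  reciprocity: (41/135) -> +(135/41)
  reduce: (12/41)
  pull out 2: (2/41) = +1  (since 41 mod 8 = 1)
  pull out 2: (2/41) = +1  (since 41 mod 8 = 1)
  reciprocity: (3/41) -> +(41/3)
  reduce: (2/3)
  pull out 2: (2/3) = -1  (since 3 mod 8 = 3)
  (1/3) = 1
Product of signs = -1
(434/569) = -1

-1


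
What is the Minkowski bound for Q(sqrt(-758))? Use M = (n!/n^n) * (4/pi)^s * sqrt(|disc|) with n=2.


d = -758, d mod 4 = 2, so disc(K) = 4d = -3032; |disc(K)| = 3032
Imaginary quadratic field, so n = 2, s = r2 = 1, r1 = 0
M = (n!/n^n) * (4/pi)^s * sqrt(|disc(K)|) = (2!/2^2) * (4/pi)^1 * sqrt(3032)
= 0.5 * 1.273240 * 55.063600
= 35.0546

35.0546


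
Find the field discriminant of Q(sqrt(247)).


For K = Q(sqrt(d)) with d squarefree: disc(K) = d if d = 1 mod 4, and disc(K) = 4d if d = 2 or 3 mod 4.
Here d = 247, and d mod 4 = 3.
d = 3 mod 4, not 1 (O_K = Z[sqrt(d)]), so disc(K) = 4d = 4 * (247) = 988

988


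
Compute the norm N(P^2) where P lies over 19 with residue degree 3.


N(P^a) = p^(a*f)
= 19^(2*3)
= 19^6
= 47045881

47045881


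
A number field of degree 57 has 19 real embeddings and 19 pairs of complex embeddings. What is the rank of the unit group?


By Dirichlet's unit theorem:
rank = r1 + r2 - 1
= 19 + 19 - 1
= 37

37


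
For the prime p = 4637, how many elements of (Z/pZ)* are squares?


For prime p, the number of non-zero quadratic residues is (p-1)/2.
= (4637-1)/2
= 2318

2318


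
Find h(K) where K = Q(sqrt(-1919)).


K = Q(sqrt(-1919)). d mod 4 = 1, so D = disc(K) = d = -1919
h(K) equals the number of primitive reduced positive-definite forms (a, b, c) = a*x^2 + b*x*y + c*y^2 with b^2 - 4ac = D,
where reduced means |b| <= a <= c, with b >= 0 whenever |b| = a or a = c, and primitive means gcd(a, b, c) = 1.
Reduced forces 3a^2 <= |D| = 1919, so 1 <= a <= 25; b must have the parity of D, and c = (b^2 - D)/(4a) must be an integer >= a.
Enumerate a = 1..25, b in [-a, a]:
  a=1: (1, 1, 480)  [1]
  a=2: (2, -1, 240), (2, 1, 240)  [2]
  a=3: (3, -1, 160), (3, 1, 160)  [2]
  a=4: (4, -1, 120), (4, 1, 120)  [2]
  a=5: (5, -1, 96), (5, 1, 96)  [2]
  a=6: (6, -5, 81), (6, -1, 80), (6, 1, 80), (6, 5, 81)  [4]
  a=7: none
  a=8: (8, -1, 60), (8, 1, 60)  [2]
  a=9: (9, -5, 54), (9, 5, 54)  [2]
  a=10: (10, -9, 50), (10, -1, 48), (10, 1, 48), (10, 9, 50)  [4]
  a=11: none
  a=12: (12, -7, 41), (12, -1, 40), (12, 1, 40), (12, 7, 41)  [4]
  a=13..14: none
  a=15: (15, -11, 34), (15, -1, 32), (15, 1, 32), (15, 11, 34)  [4]
  a=16: (16, -1, 30), (16, 1, 30)  [2]
  a=17: (17, -11, 30), (17, 11, 30)  [2]
  a=18: (18, -13, 29), (18, -5, 27), (18, 5, 27), (18, 13, 29)  [4]
  a=19: (19, 19, 30)  [1]
  a=20: (20, -9, 25), (20, -1, 24), (20, 1, 24), (20, 9, 25)  [4]
  a=21..22: none
  a=23: (23, -17, 24), (23, 17, 24)  [2]
  a=24..25: none
Total reduced forms: 1 + 2 + 2 + 2 + 2 + 4 + 2 + 2 + 4 + 4 + 4 + 2 + 2 + 4 + 1 + 4 + 2 = 44
h = 44

44


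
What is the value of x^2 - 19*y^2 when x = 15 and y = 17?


x^2 - d*y^2
= 15^2 - 19*17^2
= 225 - 5491
= -5266

-5266


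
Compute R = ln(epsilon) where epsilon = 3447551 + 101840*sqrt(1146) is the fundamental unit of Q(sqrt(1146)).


epsilon = 3447551 + 101840*sqrt(1146)
= 6.8951e+06
R = ln(6.8951e+06)
= 15.7463

15.7463


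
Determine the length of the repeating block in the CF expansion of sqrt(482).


Run the CF algorithm for sqrt(482).
a_0 = floor(sqrt(482)) = 21; set m_0=0, q_0=1.
Recurrence: m' = q*a - m,  q' = (d - m'^2)/q,  a' = floor((a_0 + m')/q').
  step 1: m=21, q=41, a=1
  step 2: m=20, q=2, a=20
  step 3: m=20, q=41, a=1
  step 4: m=21, q=1, a=42
a_4 = 2*a_0 = 42, so the period closes here.
sqrt(482) = [21; 1, 20, 1, 42]
Period length = 4

4


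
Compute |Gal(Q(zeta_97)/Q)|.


|Gal(Q(zeta_97)/Q)| = phi(97)
= 96

96


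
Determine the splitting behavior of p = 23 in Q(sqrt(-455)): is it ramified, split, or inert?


K = Q(sqrt(-455)). Since d mod 4 = 1, disc(K) = -455.
Check p | disc: -455 mod 23 = 5.
p does not divide disc. Compute Legendre symbol (d/p):
5^((23-1)/2) mod 23 = -1
(d/p) = -1, so p is inert: (p) stays prime with e=1, f=2, g=1.
Therefore p is inert.

inert


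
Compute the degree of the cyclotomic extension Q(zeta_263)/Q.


The degree equals Euler's totient phi(263).
263 = 263
phi(263) = 262

262


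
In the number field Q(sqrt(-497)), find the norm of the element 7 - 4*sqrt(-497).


N(a + b*sqrt(d)) = a^2 - d*b^2
= (7)^2 - (-497)*(-4)^2
= 49 + 7952
= 8001

8001


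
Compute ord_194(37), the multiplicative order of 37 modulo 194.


We want ord_194(37), the smallest k >= 1 with 37^k = 1 mod 194.
n = 194 = 2 * 97, phi(194) = 96; the order divides phi(n).
Divisors of 96: 1, 2, 3, 4, 6, 8, 12, 16, 24, 32, 48, 96
Repeated squaring mod 194: 37^1 = 37, 37^2 = 11, 37^4 = 121, 37^8 = 91, 37^16 = 133, 37^32 = 35, 37^64 = 61
Test divisors in increasing order:
  k=1: 37^1 = 37 mod 194
  k=2: 37^2 = 11 mod 194
  k=3: 37^3 = 11 * 37 = 19 mod 194
  k=4: 37^4 = 121 mod 194
  k=6: 37^6 = 121 * 11 = 167 mod 194
  k=8: 37^8 = 91 mod 194
  k=12: 37^12 = 91 * 121 = 147 mod 194
  k=16: 37^16 = 133 mod 194
  k=24: 37^24 = 133 * 91 = 75 mod 194
  k=32: 37^32 = 35 mod 194
  k=48: 37^48 = 35 * 133 = 193 mod 194
  k=96: 37^96 = 61 * 35 = 1 mod 194  <- first divisor giving 1
Order = 96

96


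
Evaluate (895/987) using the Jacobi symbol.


Compute (895/987) via quadratic reciprocity:
  reciprocity: (895/987) -> -(987/895)
  reduce: (92/895)
  pull out 2: (2/895) = +1  (since 895 mod 8 = 7)
  pull out 2: (2/895) = +1  (since 895 mod 8 = 7)
  reciprocity: (23/895) -> -(895/23)
  reduce: (21/23)
  reciprocity: (21/23) -> +(23/21)
  reduce: (2/21)
  pull out 2: (2/21) = -1  (since 21 mod 8 = 5)
  (1/21) = 1
Product of signs = -1

-1


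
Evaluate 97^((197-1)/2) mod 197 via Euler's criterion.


p = 197 is prime and the exponent is (p-1)/2 = 98, so by Euler's criterion 97^98 = (97/197) = +1 or -1 mod 197.
Compute by square-and-multiply:
  98 = 64 + 32 + 2 (binary 1100010)
  Repeated squaring mod 197: 97^1 = 97, 97^2 = 150, 97^4 = 42, 97^8 = 188, 97^16 = 81, 97^32 = 60, 97^64 = 54
  97^98 = 97^64 * 97^32 * 97^2 = 54 * 60 * 150 mod 197
    54 * 60 = 3240 = 88 mod 197
    88 * 150 = 13200 = 1 mod 197
  97^98 = 1 mod 197
Result 1: 97 is a quadratic residue mod 197.
97^98 mod 197 = 1

1


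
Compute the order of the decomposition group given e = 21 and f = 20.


|D_P| = e * f
= 21 * 20
= 420

420


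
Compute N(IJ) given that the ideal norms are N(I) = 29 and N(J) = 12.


N(IJ) = N(I) * N(J)
= 29 * 12
= 348

348


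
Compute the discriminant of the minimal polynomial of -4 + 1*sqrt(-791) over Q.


The element -4 + 1*sqrt(-791) has minimal polynomial:
x^2 + 8*x + 807
Discriminant = (8)^2 - 4*(807)
= 64 - 3228
= -3164

-3164


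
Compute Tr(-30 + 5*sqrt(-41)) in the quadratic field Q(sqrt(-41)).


Tr(a + b*sqrt(d)) = (a + b*sqrt(d)) + (a - b*sqrt(d)) = 2a
= 2 * (-30)
= -60

-60


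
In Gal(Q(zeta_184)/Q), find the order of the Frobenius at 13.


The Frobenius at p in Gal(Q(zeta_n)/Q) = (Z/nZ)* is the class of p, so its order is ord_184(13), the smallest k >= 1 with 13^k = 1 mod 184.
n = 184 = 2^3 * 23, phi(184) = 88; the order divides phi(n).
Divisors of 88: 1, 2, 4, 8, 11, 22, 44, 88
Repeated squaring mod 184: 13^1 = 13, 13^2 = 169, 13^4 = 41, 13^8 = 25, 13^16 = 73, 13^32 = 177, 13^64 = 49
Test divisors in increasing order:
  k=1: 13^1 = 13 mod 184
  k=2: 13^2 = 169 mod 184
  k=4: 13^4 = 41 mod 184
  k=8: 13^8 = 25 mod 184
  k=11: 13^11 = 25 * 169 * 13 = 93 mod 184
  k=22: 13^22 = 73 * 41 * 169 = 1 mod 184  <- first divisor giving 1
Order = 22

22


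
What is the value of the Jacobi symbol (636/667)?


Compute (636/667) via quadratic reciprocity:
  pull out 2: (2/667) = -1  (since 667 mod 8 = 3)
  pull out 2: (2/667) = -1  (since 667 mod 8 = 3)
  reciprocity: (159/667) -> -(667/159)
  reduce: (31/159)
  reciprocity: (31/159) -> -(159/31)
  reduce: (4/31)
  pull out 2: (2/31) = +1  (since 31 mod 8 = 7)
  pull out 2: (2/31) = +1  (since 31 mod 8 = 7)
  (1/31) = 1
Product of signs = 1

1


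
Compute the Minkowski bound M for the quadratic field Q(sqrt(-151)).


d = -151, d mod 4 = 1, so disc(K) = d = -151; |disc(K)| = 151
Imaginary quadratic field, so n = 2, s = r2 = 1, r1 = 0
M = (n!/n^n) * (4/pi)^s * sqrt(|disc(K)|) = (2!/2^2) * (4/pi)^1 * sqrt(151)
= 0.5 * 1.273240 * 12.288206
= 7.8229

7.8229


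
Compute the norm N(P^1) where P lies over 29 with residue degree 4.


N(P^a) = p^(a*f)
= 29^(1*4)
= 29^4
= 707281

707281


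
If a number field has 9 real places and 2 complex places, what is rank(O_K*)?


By Dirichlet's unit theorem:
rank = r1 + r2 - 1
= 9 + 2 - 1
= 10

10


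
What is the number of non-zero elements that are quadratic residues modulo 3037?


For prime p, the number of non-zero quadratic residues is (p-1)/2.
= (3037-1)/2
= 1518

1518


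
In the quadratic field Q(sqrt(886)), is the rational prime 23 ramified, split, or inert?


K = Q(sqrt(886)). Since d mod 4 = 2, disc(K) = 3544.
Check p | disc: 3544 mod 23 = 2.
p does not divide disc. Compute Legendre symbol (d/p):
12^((23-1)/2) mod 23 = 1
(d/p) = 1, so p splits: (p) = P*P' with e=1, f=1, g=2.
Therefore p is split.

split


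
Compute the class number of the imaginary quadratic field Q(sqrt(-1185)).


K = Q(sqrt(-1185)). d mod 4 = 3, so D = disc(K) = 4d = -4740
h(K) equals the number of primitive reduced positive-definite forms (a, b, c) = a*x^2 + b*x*y + c*y^2 with b^2 - 4ac = D,
where reduced means |b| <= a <= c, with b >= 0 whenever |b| = a or a = c, and primitive means gcd(a, b, c) = 1.
Reduced forces 3a^2 <= |D| = 4740, so 1 <= a <= 39; b must have the parity of D, and c = (b^2 - D)/(4a) must be an integer >= a.
Enumerate a = 1..39, b in [-a, a]:
  a=1: (1, 0, 1185)  [1]
  a=2: (2, 2, 593)  [1]
  a=3: (3, 0, 395)  [1]
  a=4: none
  a=5: (5, 0, 237)  [1]
  a=6: (6, 6, 199)  [1]
  a=7..9: none
  a=10: (10, 10, 121)  [1]
  a=11: (11, -10, 110), (11, 10, 110)  [2]
  a=12..14: none
  a=15: (15, 0, 79)  [1]
  a=16..21: none
  a=22: (22, -10, 55), (22, 10, 55)  [2]
  a=23..28: none
  a=29: (29, -4, 41), (29, 4, 41)  [2]
  a=30: (30, 30, 47)  [1]
  a=31..32: none
  a=33: (33, -12, 37), (33, 12, 37)  [2]
  a=34..39: none
Total reduced forms: 1 + 1 + 1 + 1 + 1 + 1 + 2 + 1 + 2 + 2 + 1 + 2 = 16
h = 16

16


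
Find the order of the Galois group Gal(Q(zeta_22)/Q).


|Gal(Q(zeta_22)/Q)| = phi(22)
= 10

10


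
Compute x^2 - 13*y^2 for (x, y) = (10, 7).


x^2 - d*y^2
= 10^2 - 13*7^2
= 100 - 637
= -537

-537


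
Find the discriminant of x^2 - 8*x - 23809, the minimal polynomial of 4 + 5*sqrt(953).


The element 4 + 5*sqrt(953) has minimal polynomial:
x^2 - 8*x - 23809
Discriminant = (-8)^2 - 4*(-23809)
= 64 + 95236
= 95300

95300


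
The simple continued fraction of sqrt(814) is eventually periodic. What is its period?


Run the CF algorithm for sqrt(814).
a_0 = floor(sqrt(814)) = 28; set m_0=0, q_0=1.
Recurrence: m' = q*a - m,  q' = (d - m'^2)/q,  a' = floor((a_0 + m')/q').
  step 1: m=28, q=30, a=1
  step 2: m=2, q=27, a=1
  step 3: m=25, q=7, a=7
  step 4: m=24, q=34, a=1
  step 5: m=10, q=21, a=1
  step 6: m=11, q=33, a=1
  step 7: m=22, q=10, a=5
  step 8: m=28, q=3, a=18
  step 9: m=26, q=46, a=1
  step 10: m=20, q=9, a=5
  step 11: m=25, q=21, a=2
  step 12: m=17, q=25, a=1
  step 13: m=8, q=30, a=1
  step 14: m=22, q=11, a=4
  step 15: m=22, q=30, a=1
  step 16: m=8, q=25, a=1
  step 17: m=17, q=21, a=2
  step 18: m=25, q=9, a=5
  step 19: m=20, q=46, a=1
  step 20: m=26, q=3, a=18
  step 21: m=28, q=10, a=5
  step 22: m=22, q=33, a=1
  step 23: m=11, q=21, a=1
  step 24: m=10, q=34, a=1
  step 25: m=24, q=7, a=7
  step 26: m=25, q=27, a=1
  step 27: m=2, q=30, a=1
  step 28: m=28, q=1, a=56
a_28 = 2*a_0 = 56, so the period closes here.
sqrt(814) = [28; 1, 1, 7, 1, 1, 1, 5, 18, 1, 5, 2, 1, 1, 4, 1, 1, 2, 5, 1, 18, 5, 1, 1, 1, 7, 1, 1, 56]
Period length = 28

28


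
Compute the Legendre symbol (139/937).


p = 937 is prime, so compute (139/937) with the reciprocity algorithm (Jacobi-symbol steps: pull out 2s via (2/n), flip via reciprocity, reduce):
  reciprocity: (139/937) -> +(937/139)
  reduce: (103/139)
  reciprocity: (103/139) -> -(139/103)
  reduce: (36/103)
  pull out 2: (2/103) = +1  (since 103 mod 8 = 7)
  pull out 2: (2/103) = +1  (since 103 mod 8 = 7)
  reciprocity: (9/103) -> +(103/9)
  reduce: (4/9)
  pull out 2: (2/9) = +1  (since 9 mod 8 = 1)
  pull out 2: (2/9) = +1  (since 9 mod 8 = 1)
  (1/9) = 1
Product of signs = -1
(139/937) = -1

-1


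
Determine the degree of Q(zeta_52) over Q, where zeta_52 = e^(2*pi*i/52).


The degree equals Euler's totient phi(52).
52 = 2^2 * 13
phi(52) = 24

24


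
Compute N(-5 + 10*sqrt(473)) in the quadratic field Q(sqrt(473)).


N(a + b*sqrt(d)) = a^2 - d*b^2
= (-5)^2 - (473)*(10)^2
= 25 - 47300
= -47275

-47275


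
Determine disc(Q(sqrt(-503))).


For K = Q(sqrt(d)) with d squarefree: disc(K) = d if d = 1 mod 4, and disc(K) = 4d if d = 2 or 3 mod 4.
Here d = -503, and d mod 4 = 1.
d = 1 mod 4 (O_K = Z[(1+sqrt(d))/2]), so disc(K) = d = -503

-503


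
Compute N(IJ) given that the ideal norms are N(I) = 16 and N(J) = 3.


N(IJ) = N(I) * N(J)
= 16 * 3
= 48

48


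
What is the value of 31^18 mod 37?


p = 37 is prime and the exponent is (p-1)/2 = 18, so by Euler's criterion 31^18 = (31/37) = +1 or -1 mod 37.
Compute by square-and-multiply:
  18 = 16 + 2 (binary 10010)
  Repeated squaring mod 37: 31^1 = 31, 31^2 = 36, 31^4 = 1, 31^8 = 1, 31^16 = 1
  31^18 = 31^16 * 31^2 = 1 * 36 mod 37
    1 * 36 = 36 = 36 mod 37
  31^18 = 36 mod 37
Result 36 = p - 1 = -1 mod 37: 31 is a quadratic non-residue mod 37. As a residue in [0, p-1] the value is 36.
31^18 mod 37 = 36

36


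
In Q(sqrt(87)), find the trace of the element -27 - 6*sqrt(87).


Tr(a + b*sqrt(d)) = (a + b*sqrt(d)) + (a - b*sqrt(d)) = 2a
= 2 * (-27)
= -54

-54
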